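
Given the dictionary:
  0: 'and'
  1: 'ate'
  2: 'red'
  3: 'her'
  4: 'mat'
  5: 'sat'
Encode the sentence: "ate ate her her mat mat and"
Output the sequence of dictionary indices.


Look up each word in the dictionary:
  'ate' -> 1
  'ate' -> 1
  'her' -> 3
  'her' -> 3
  'mat' -> 4
  'mat' -> 4
  'and' -> 0

Encoded: [1, 1, 3, 3, 4, 4, 0]


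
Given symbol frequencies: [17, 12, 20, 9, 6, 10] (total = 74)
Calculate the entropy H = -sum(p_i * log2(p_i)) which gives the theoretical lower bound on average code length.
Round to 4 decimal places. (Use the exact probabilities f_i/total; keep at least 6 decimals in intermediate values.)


Per-symbol terms -p_i * log2(p_i) with p_i = f_i/74:
  p = 17/74 = 0.229730: log2(p) = -2.121991, -p*log2(p) = 0.487484
  p = 12/74 = 0.162162: log2(p) = -2.624491, -p*log2(p) = 0.425593
  p = 20/74 = 0.270270: log2(p) = -1.887525, -p*log2(p) = 0.510142
  p = 9/74 = 0.121622: log2(p) = -3.039528, -p*log2(p) = 0.369672
  p = 6/74 = 0.081081: log2(p) = -3.624491, -p*log2(p) = 0.293878
  p = 10/74 = 0.135135: log2(p) = -2.887525, -p*log2(p) = 0.390206
H = 0.487484 + 0.425593 + 0.510142 + 0.369672 + 0.293878 + 0.390206 = 2.476975

H = 2.477 bits/symbol


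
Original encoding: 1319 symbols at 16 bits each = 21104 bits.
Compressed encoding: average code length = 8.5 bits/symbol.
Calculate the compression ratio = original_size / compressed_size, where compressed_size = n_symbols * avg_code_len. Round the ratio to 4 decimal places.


original_size = n_symbols * orig_bits = 1319 * 16 = 21104 bits
compressed_size = n_symbols * avg_code_len = 1319 * 8.5 = 11211.5 bits
ratio = original_size / compressed_size = 21104 / 11211.5 = 1.8824

Compression ratio = 1.8824


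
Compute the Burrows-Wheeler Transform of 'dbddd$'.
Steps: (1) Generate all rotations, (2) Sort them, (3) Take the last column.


Rotations (sorted):
  0: $dbddd -> last char: d
  1: bddd$d -> last char: d
  2: d$dbdd -> last char: d
  3: dbddd$ -> last char: $
  4: dd$dbd -> last char: d
  5: ddd$db -> last char: b


BWT = ddd$db


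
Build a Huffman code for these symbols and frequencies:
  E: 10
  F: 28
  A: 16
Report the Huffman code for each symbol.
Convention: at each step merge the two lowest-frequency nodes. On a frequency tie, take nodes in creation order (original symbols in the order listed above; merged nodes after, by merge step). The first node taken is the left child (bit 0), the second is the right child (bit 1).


Huffman tree construction:
Step 1: Merge E(10) + A(16) = 26
Step 2: Merge (E+A)(26) + F(28) = 54
Read each symbol's code off the tree from the root (left child = 0, right child = 1).

Codes:
  E: 00 (length 2)
  F: 1 (length 1)
  A: 01 (length 2)
Average code length: 80/54 = 1.4815 bits/symbol


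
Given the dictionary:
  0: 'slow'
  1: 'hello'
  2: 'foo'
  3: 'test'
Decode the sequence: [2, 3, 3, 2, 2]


Look up each index in the dictionary:
  2 -> 'foo'
  3 -> 'test'
  3 -> 'test'
  2 -> 'foo'
  2 -> 'foo'

Decoded: "foo test test foo foo"


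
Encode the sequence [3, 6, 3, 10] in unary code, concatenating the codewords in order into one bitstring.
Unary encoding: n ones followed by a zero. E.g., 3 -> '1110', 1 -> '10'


Encode each number as n ones followed by a terminating 0:
  3 -> 1110 (4 bits)
  6 -> 1111110 (7 bits)
  3 -> 1110 (4 bits)
  10 -> 11111111110 (11 bits)
Total length = 4 + 7 + 4 + 11 = 26 bits.

Unary([3, 6, 3, 10]) = 11101111110111011111111110 (26 bits)


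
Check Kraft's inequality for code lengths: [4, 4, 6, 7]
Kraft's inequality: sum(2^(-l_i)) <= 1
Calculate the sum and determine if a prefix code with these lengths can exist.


Sum = 2^(-4) + 2^(-4) + 2^(-6) + 2^(-7)
    = 0.0625 + 0.0625 + 0.015625 + 0.0078125
    = 19/128 = 0.1484375
Since 0.1484375 <= 1, Kraft's inequality IS satisfied.
A prefix code with these lengths CAN exist.

Kraft sum = 0.1484375. Satisfied.


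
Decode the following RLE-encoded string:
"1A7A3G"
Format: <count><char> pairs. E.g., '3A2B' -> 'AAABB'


Expanding each <count><char> pair:
  1A -> 'A'
  7A -> 'AAAAAAA'
  3G -> 'GGG'

Decoded = AAAAAAAAGGG


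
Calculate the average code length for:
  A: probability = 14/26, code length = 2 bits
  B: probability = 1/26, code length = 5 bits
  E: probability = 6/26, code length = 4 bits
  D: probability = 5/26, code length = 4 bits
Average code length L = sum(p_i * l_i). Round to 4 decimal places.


Weighted contributions p_i * l_i:
  A: (14/26) * 2 = 28/26
  B: (1/26) * 5 = 5/26
  E: (6/26) * 4 = 24/26
  D: (5/26) * 4 = 20/26
Sum = (28 + 5 + 24 + 20)/26 = 77/26

L = 77/26 = 2.9615 bits/symbol


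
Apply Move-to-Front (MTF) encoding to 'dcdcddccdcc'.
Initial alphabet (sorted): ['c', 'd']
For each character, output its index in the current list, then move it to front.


MTF encoding:
'd': index 1 in ['c', 'd'] -> ['d', 'c']
'c': index 1 in ['d', 'c'] -> ['c', 'd']
'd': index 1 in ['c', 'd'] -> ['d', 'c']
'c': index 1 in ['d', 'c'] -> ['c', 'd']
'd': index 1 in ['c', 'd'] -> ['d', 'c']
'd': index 0 in ['d', 'c'] -> ['d', 'c']
'c': index 1 in ['d', 'c'] -> ['c', 'd']
'c': index 0 in ['c', 'd'] -> ['c', 'd']
'd': index 1 in ['c', 'd'] -> ['d', 'c']
'c': index 1 in ['d', 'c'] -> ['c', 'd']
'c': index 0 in ['c', 'd'] -> ['c', 'd']


Output: [1, 1, 1, 1, 1, 0, 1, 0, 1, 1, 0]


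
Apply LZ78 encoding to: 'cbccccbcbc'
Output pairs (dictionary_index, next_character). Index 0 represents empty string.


LZ78 encoding steps:
Dictionary: {0: ''}
Step 1: w='' (idx 0), next='c' -> output (0, 'c'), add 'c' as idx 1
Step 2: w='' (idx 0), next='b' -> output (0, 'b'), add 'b' as idx 2
Step 3: w='c' (idx 1), next='c' -> output (1, 'c'), add 'cc' as idx 3
Step 4: w='cc' (idx 3), next='b' -> output (3, 'b'), add 'ccb' as idx 4
Step 5: w='c' (idx 1), next='b' -> output (1, 'b'), add 'cb' as idx 5
Step 6: w='c' (idx 1), end of input -> output (1, '')


Encoded: [(0, 'c'), (0, 'b'), (1, 'c'), (3, 'b'), (1, 'b'), (1, '')]


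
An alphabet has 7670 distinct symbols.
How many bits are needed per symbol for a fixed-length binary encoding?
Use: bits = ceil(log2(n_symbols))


log2(7670) = 12.905
Bracket: 2^12 = 4096 < 7670 <= 2^13 = 8192
So ceil(log2(7670)) = 13

bits = ceil(log2(7670)) = ceil(12.905) = 13 bits


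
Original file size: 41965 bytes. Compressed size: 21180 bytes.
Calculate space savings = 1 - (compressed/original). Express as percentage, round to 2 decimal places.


ratio = compressed/original = 21180/41965 = 0.504706
savings = 1 - ratio = 1 - 0.504706 = 0.495294
as a percentage: 0.495294 * 100 = 49.53%

Space savings = 1 - 21180/41965 = 49.53%


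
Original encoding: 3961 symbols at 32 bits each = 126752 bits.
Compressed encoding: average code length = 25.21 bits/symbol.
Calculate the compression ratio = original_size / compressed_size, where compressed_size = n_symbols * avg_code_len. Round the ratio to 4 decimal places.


original_size = n_symbols * orig_bits = 3961 * 32 = 126752 bits
compressed_size = n_symbols * avg_code_len = 3961 * 25.21 = 99856.81 bits
ratio = original_size / compressed_size = 126752 / 99856.81 = 1.2693

Compression ratio = 1.2693


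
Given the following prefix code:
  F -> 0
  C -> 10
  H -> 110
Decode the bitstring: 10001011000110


Decoding step by step:
Bits 10 -> C
Bits 0 -> F
Bits 0 -> F
Bits 10 -> C
Bits 110 -> H
Bits 0 -> F
Bits 0 -> F
Bits 110 -> H


Decoded message: CFFCHFFH


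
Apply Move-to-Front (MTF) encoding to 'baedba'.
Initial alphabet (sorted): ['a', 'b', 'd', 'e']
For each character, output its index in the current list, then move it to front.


MTF encoding:
'b': index 1 in ['a', 'b', 'd', 'e'] -> ['b', 'a', 'd', 'e']
'a': index 1 in ['b', 'a', 'd', 'e'] -> ['a', 'b', 'd', 'e']
'e': index 3 in ['a', 'b', 'd', 'e'] -> ['e', 'a', 'b', 'd']
'd': index 3 in ['e', 'a', 'b', 'd'] -> ['d', 'e', 'a', 'b']
'b': index 3 in ['d', 'e', 'a', 'b'] -> ['b', 'd', 'e', 'a']
'a': index 3 in ['b', 'd', 'e', 'a'] -> ['a', 'b', 'd', 'e']


Output: [1, 1, 3, 3, 3, 3]


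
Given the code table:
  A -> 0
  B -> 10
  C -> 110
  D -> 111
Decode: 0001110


Decoding:
0 -> A
0 -> A
0 -> A
111 -> D
0 -> A


Result: AAADA


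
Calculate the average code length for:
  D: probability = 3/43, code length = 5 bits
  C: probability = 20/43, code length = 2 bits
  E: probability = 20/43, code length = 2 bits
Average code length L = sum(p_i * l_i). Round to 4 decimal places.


Weighted contributions p_i * l_i:
  D: (3/43) * 5 = 15/43
  C: (20/43) * 2 = 40/43
  E: (20/43) * 2 = 40/43
Sum = (15 + 40 + 40)/43 = 95/43

L = 95/43 = 2.2093 bits/symbol


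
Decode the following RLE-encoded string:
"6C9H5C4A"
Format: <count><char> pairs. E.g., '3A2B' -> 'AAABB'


Expanding each <count><char> pair:
  6C -> 'CCCCCC'
  9H -> 'HHHHHHHHH'
  5C -> 'CCCCC'
  4A -> 'AAAA'

Decoded = CCCCCCHHHHHHHHHCCCCCAAAA


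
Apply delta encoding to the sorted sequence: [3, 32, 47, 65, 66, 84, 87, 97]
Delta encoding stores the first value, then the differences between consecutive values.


First value: 3
Deltas:
  32 - 3 = 29
  47 - 32 = 15
  65 - 47 = 18
  66 - 65 = 1
  84 - 66 = 18
  87 - 84 = 3
  97 - 87 = 10


Delta encoded: [3, 29, 15, 18, 1, 18, 3, 10]


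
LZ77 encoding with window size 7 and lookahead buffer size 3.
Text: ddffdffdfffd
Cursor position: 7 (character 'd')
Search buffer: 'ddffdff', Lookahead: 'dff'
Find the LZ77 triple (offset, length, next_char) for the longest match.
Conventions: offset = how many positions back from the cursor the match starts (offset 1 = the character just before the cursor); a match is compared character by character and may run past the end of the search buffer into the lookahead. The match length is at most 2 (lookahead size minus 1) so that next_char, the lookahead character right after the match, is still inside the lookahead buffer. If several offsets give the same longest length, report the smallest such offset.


Try each offset into the search buffer:
  offset=1 (pos 6, char 'f'): match length 0
  offset=2 (pos 5, char 'f'): match length 0
  offset=3 (pos 4, char 'd'): match length 2
  offset=4 (pos 3, char 'f'): match length 0
  offset=5 (pos 2, char 'f'): match length 0
  offset=6 (pos 1, char 'd'): match length 2
  offset=7 (pos 0, char 'd'): match length 1
Longest match has length 2, found at offsets 3, 6; take the smallest, offset 3.
next_char = character at position 7 + 2 = 9 -> 'f'

Best match: offset=3, length=2 (matching 'df' starting at position 4)
LZ77 triple: (3, 2, 'f')


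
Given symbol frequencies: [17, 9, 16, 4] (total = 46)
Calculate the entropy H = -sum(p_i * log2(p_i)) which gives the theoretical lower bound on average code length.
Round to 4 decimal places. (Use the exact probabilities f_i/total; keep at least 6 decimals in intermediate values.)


Per-symbol terms -p_i * log2(p_i) with p_i = f_i/46:
  p = 17/46 = 0.369565: log2(p) = -1.436099, -p*log2(p) = 0.530732
  p = 9/46 = 0.195652: log2(p) = -2.353637, -p*log2(p) = 0.460494
  p = 16/46 = 0.347826: log2(p) = -1.523562, -p*log2(p) = 0.529935
  p = 4/46 = 0.086957: log2(p) = -3.523562, -p*log2(p) = 0.306397
H = 0.530732 + 0.460494 + 0.529935 + 0.306397 = 1.827558

H = 1.8276 bits/symbol


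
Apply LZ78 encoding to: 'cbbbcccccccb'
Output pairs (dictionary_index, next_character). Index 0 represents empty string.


LZ78 encoding steps:
Dictionary: {0: ''}
Step 1: w='' (idx 0), next='c' -> output (0, 'c'), add 'c' as idx 1
Step 2: w='' (idx 0), next='b' -> output (0, 'b'), add 'b' as idx 2
Step 3: w='b' (idx 2), next='b' -> output (2, 'b'), add 'bb' as idx 3
Step 4: w='c' (idx 1), next='c' -> output (1, 'c'), add 'cc' as idx 4
Step 5: w='cc' (idx 4), next='c' -> output (4, 'c'), add 'ccc' as idx 5
Step 6: w='cc' (idx 4), next='b' -> output (4, 'b'), add 'ccb' as idx 6


Encoded: [(0, 'c'), (0, 'b'), (2, 'b'), (1, 'c'), (4, 'c'), (4, 'b')]


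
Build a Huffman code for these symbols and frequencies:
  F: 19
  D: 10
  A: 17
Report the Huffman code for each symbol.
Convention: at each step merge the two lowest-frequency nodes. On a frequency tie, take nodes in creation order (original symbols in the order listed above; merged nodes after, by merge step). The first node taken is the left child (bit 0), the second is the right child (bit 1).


Huffman tree construction:
Step 1: Merge D(10) + A(17) = 27
Step 2: Merge F(19) + (D+A)(27) = 46
Read each symbol's code off the tree from the root (left child = 0, right child = 1).

Codes:
  F: 0 (length 1)
  D: 10 (length 2)
  A: 11 (length 2)
Average code length: 73/46 = 1.5870 bits/symbol


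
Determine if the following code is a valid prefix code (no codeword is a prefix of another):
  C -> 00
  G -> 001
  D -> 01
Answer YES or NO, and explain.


Checking each pair (does one codeword prefix another?):
  C='00' vs G='001': prefix -- VIOLATION

NO -- this is NOT a valid prefix code. C (00) is a prefix of G (001).


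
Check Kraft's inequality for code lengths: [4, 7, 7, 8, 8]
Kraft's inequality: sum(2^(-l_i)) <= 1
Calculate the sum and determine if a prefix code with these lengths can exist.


Sum = 2^(-4) + 2^(-7) + 2^(-7) + 2^(-8) + 2^(-8)
    = 0.0625 + 0.0078125 + 0.0078125 + 0.00390625 + 0.00390625
    = 22/256 = 0.0859375
Since 0.0859375 <= 1, Kraft's inequality IS satisfied.
A prefix code with these lengths CAN exist.

Kraft sum = 0.0859375. Satisfied.


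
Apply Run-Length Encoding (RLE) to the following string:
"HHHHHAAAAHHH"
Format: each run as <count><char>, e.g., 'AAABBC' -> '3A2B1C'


Scanning runs left to right:
  i=0: run of 'H' x 5 -> '5H'
  i=5: run of 'A' x 4 -> '4A'
  i=9: run of 'H' x 3 -> '3H'

RLE = 5H4A3H


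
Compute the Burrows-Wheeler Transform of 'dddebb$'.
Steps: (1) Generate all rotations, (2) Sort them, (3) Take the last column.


Rotations (sorted):
  0: $dddebb -> last char: b
  1: b$dddeb -> last char: b
  2: bb$ddde -> last char: e
  3: dddebb$ -> last char: $
  4: ddebb$d -> last char: d
  5: debb$dd -> last char: d
  6: ebb$ddd -> last char: d


BWT = bbe$ddd


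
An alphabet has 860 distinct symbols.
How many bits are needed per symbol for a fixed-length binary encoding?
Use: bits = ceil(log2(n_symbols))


log2(860) = 9.7482
Bracket: 2^9 = 512 < 860 <= 2^10 = 1024
So ceil(log2(860)) = 10

bits = ceil(log2(860)) = ceil(9.7482) = 10 bits


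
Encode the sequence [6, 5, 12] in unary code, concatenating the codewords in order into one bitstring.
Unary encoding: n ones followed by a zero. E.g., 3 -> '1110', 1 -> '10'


Encode each number as n ones followed by a terminating 0:
  6 -> 1111110 (7 bits)
  5 -> 111110 (6 bits)
  12 -> 1111111111110 (13 bits)
Total length = 7 + 6 + 13 = 26 bits.

Unary([6, 5, 12]) = 11111101111101111111111110 (26 bits)


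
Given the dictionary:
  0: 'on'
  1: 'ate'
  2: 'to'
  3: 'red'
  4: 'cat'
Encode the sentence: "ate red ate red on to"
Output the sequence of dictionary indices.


Look up each word in the dictionary:
  'ate' -> 1
  'red' -> 3
  'ate' -> 1
  'red' -> 3
  'on' -> 0
  'to' -> 2

Encoded: [1, 3, 1, 3, 0, 2]


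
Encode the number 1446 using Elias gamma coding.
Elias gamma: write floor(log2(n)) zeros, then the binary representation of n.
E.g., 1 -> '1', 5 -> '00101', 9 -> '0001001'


num_bits = floor(log2(1446)) + 1 = 11
leading_zeros = num_bits - 1 = 10
binary(1446) = 10110100110

Elias gamma(1446) = '0000000000' + '10110100110' = 000000000010110100110 (21 bits)


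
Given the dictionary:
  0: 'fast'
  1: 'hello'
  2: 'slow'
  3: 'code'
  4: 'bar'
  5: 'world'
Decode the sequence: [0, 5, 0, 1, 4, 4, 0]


Look up each index in the dictionary:
  0 -> 'fast'
  5 -> 'world'
  0 -> 'fast'
  1 -> 'hello'
  4 -> 'bar'
  4 -> 'bar'
  0 -> 'fast'

Decoded: "fast world fast hello bar bar fast"


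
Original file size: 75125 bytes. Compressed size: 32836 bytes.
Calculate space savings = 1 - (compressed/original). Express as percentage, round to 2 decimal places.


ratio = compressed/original = 32836/75125 = 0.437085
savings = 1 - ratio = 1 - 0.437085 = 0.562915
as a percentage: 0.562915 * 100 = 56.29%

Space savings = 1 - 32836/75125 = 56.29%


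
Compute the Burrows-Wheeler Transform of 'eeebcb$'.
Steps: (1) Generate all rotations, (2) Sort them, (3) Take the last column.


Rotations (sorted):
  0: $eeebcb -> last char: b
  1: b$eeebc -> last char: c
  2: bcb$eee -> last char: e
  3: cb$eeeb -> last char: b
  4: ebcb$ee -> last char: e
  5: eebcb$e -> last char: e
  6: eeebcb$ -> last char: $


BWT = bcebee$


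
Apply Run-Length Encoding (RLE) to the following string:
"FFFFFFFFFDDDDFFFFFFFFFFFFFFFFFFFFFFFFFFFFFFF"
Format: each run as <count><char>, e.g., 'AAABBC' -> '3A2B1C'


Scanning runs left to right:
  i=0: run of 'F' x 9 -> '9F'
  i=9: run of 'D' x 4 -> '4D'
  i=13: run of 'F' x 31 -> '31F'

RLE = 9F4D31F


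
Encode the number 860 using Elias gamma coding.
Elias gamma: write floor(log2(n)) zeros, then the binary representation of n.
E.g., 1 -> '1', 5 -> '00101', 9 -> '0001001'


num_bits = floor(log2(860)) + 1 = 10
leading_zeros = num_bits - 1 = 9
binary(860) = 1101011100

Elias gamma(860) = '000000000' + '1101011100' = 0000000001101011100 (19 bits)


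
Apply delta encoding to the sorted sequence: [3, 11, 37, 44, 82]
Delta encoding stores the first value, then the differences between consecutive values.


First value: 3
Deltas:
  11 - 3 = 8
  37 - 11 = 26
  44 - 37 = 7
  82 - 44 = 38


Delta encoded: [3, 8, 26, 7, 38]


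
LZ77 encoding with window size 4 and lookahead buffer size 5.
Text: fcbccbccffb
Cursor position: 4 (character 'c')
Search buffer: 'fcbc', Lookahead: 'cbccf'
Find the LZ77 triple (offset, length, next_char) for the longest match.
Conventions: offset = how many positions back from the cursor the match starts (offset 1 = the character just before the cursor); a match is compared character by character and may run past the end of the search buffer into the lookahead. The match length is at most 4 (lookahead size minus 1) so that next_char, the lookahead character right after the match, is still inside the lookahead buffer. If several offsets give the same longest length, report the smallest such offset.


Try each offset into the search buffer:
  offset=1 (pos 3, char 'c'): match length 1
  offset=2 (pos 2, char 'b'): match length 0
  offset=3 (pos 1, char 'c'): match length 4
  offset=4 (pos 0, char 'f'): match length 0
Longest match has length 4 at offset 3.
next_char = character at position 4 + 4 = 8 -> 'f'

Best match: offset=3, length=4 (matching 'cbcc' starting at position 1)
LZ77 triple: (3, 4, 'f')


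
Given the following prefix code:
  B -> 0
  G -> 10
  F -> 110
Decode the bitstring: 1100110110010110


Decoding step by step:
Bits 110 -> F
Bits 0 -> B
Bits 110 -> F
Bits 110 -> F
Bits 0 -> B
Bits 10 -> G
Bits 110 -> F


Decoded message: FBFFBGF


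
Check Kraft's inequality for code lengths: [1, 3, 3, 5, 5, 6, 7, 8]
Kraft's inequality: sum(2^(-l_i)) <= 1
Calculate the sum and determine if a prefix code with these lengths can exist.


Sum = 2^(-1) + 2^(-3) + 2^(-3) + 2^(-5) + 2^(-5) + 2^(-6) + 2^(-7) + 2^(-8)
    = 0.5 + 0.125 + 0.125 + 0.03125 + 0.03125 + 0.015625 + 0.0078125 + 0.00390625
    = 215/256 = 0.83984375
Since 0.83984375 <= 1, Kraft's inequality IS satisfied.
A prefix code with these lengths CAN exist.

Kraft sum = 0.83984375. Satisfied.


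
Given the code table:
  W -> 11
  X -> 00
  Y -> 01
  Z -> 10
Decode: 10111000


Decoding:
10 -> Z
11 -> W
10 -> Z
00 -> X


Result: ZWZX


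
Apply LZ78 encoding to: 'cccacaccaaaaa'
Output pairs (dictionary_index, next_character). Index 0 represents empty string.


LZ78 encoding steps:
Dictionary: {0: ''}
Step 1: w='' (idx 0), next='c' -> output (0, 'c'), add 'c' as idx 1
Step 2: w='c' (idx 1), next='c' -> output (1, 'c'), add 'cc' as idx 2
Step 3: w='' (idx 0), next='a' -> output (0, 'a'), add 'a' as idx 3
Step 4: w='c' (idx 1), next='a' -> output (1, 'a'), add 'ca' as idx 4
Step 5: w='cc' (idx 2), next='a' -> output (2, 'a'), add 'cca' as idx 5
Step 6: w='a' (idx 3), next='a' -> output (3, 'a'), add 'aa' as idx 6
Step 7: w='aa' (idx 6), end of input -> output (6, '')


Encoded: [(0, 'c'), (1, 'c'), (0, 'a'), (1, 'a'), (2, 'a'), (3, 'a'), (6, '')]


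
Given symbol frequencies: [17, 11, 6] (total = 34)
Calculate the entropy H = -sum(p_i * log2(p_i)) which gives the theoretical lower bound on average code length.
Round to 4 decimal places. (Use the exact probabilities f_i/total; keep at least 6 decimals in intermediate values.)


Per-symbol terms -p_i * log2(p_i) with p_i = f_i/34:
  p = 17/34 = 0.500000: log2(p) = -1.000000, -p*log2(p) = 0.500000
  p = 11/34 = 0.323529: log2(p) = -1.628031, -p*log2(p) = 0.526716
  p = 6/34 = 0.176471: log2(p) = -2.502500, -p*log2(p) = 0.441618
H = 0.500000 + 0.526716 + 0.441618 = 1.468334

H = 1.4683 bits/symbol


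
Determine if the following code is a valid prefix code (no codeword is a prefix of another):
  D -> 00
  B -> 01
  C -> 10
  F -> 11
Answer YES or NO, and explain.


Checking each pair (does one codeword prefix another?):
  D='00' vs B='01': no prefix
  D='00' vs C='10': no prefix
  D='00' vs F='11': no prefix
  B='01' vs D='00': no prefix
  B='01' vs C='10': no prefix
  B='01' vs F='11': no prefix
  C='10' vs D='00': no prefix
  C='10' vs B='01': no prefix
  C='10' vs F='11': no prefix
  F='11' vs D='00': no prefix
  F='11' vs B='01': no prefix
  F='11' vs C='10': no prefix
No violation found over all pairs.

YES -- this is a valid prefix code. No codeword is a prefix of any other codeword.


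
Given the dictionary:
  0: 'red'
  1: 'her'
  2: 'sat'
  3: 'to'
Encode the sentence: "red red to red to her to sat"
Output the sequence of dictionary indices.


Look up each word in the dictionary:
  'red' -> 0
  'red' -> 0
  'to' -> 3
  'red' -> 0
  'to' -> 3
  'her' -> 1
  'to' -> 3
  'sat' -> 2

Encoded: [0, 0, 3, 0, 3, 1, 3, 2]


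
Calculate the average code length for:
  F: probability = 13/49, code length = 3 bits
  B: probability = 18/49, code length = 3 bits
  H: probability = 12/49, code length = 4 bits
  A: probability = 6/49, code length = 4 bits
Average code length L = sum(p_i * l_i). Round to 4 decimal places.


Weighted contributions p_i * l_i:
  F: (13/49) * 3 = 39/49
  B: (18/49) * 3 = 54/49
  H: (12/49) * 4 = 48/49
  A: (6/49) * 4 = 24/49
Sum = (39 + 54 + 48 + 24)/49 = 165/49

L = 165/49 = 3.3673 bits/symbol


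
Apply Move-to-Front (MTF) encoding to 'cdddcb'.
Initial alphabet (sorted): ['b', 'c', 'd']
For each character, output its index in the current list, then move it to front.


MTF encoding:
'c': index 1 in ['b', 'c', 'd'] -> ['c', 'b', 'd']
'd': index 2 in ['c', 'b', 'd'] -> ['d', 'c', 'b']
'd': index 0 in ['d', 'c', 'b'] -> ['d', 'c', 'b']
'd': index 0 in ['d', 'c', 'b'] -> ['d', 'c', 'b']
'c': index 1 in ['d', 'c', 'b'] -> ['c', 'd', 'b']
'b': index 2 in ['c', 'd', 'b'] -> ['b', 'c', 'd']


Output: [1, 2, 0, 0, 1, 2]


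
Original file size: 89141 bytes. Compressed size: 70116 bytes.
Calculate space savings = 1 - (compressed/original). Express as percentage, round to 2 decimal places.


ratio = compressed/original = 70116/89141 = 0.786574
savings = 1 - ratio = 1 - 0.786574 = 0.213426
as a percentage: 0.213426 * 100 = 21.34%

Space savings = 1 - 70116/89141 = 21.34%


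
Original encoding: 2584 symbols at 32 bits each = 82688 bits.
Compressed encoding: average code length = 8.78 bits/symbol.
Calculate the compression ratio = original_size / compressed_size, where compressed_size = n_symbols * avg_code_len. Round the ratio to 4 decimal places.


original_size = n_symbols * orig_bits = 2584 * 32 = 82688 bits
compressed_size = n_symbols * avg_code_len = 2584 * 8.78 = 22687.52 bits
ratio = original_size / compressed_size = 82688 / 22687.52 = 3.6446

Compression ratio = 3.6446


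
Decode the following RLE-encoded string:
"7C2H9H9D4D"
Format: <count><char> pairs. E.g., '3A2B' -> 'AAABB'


Expanding each <count><char> pair:
  7C -> 'CCCCCCC'
  2H -> 'HH'
  9H -> 'HHHHHHHHH'
  9D -> 'DDDDDDDDD'
  4D -> 'DDDD'

Decoded = CCCCCCCHHHHHHHHHHHDDDDDDDDDDDDD


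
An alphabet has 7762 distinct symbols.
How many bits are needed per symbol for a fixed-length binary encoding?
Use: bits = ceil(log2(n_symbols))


log2(7762) = 12.9222
Bracket: 2^12 = 4096 < 7762 <= 2^13 = 8192
So ceil(log2(7762)) = 13

bits = ceil(log2(7762)) = ceil(12.9222) = 13 bits


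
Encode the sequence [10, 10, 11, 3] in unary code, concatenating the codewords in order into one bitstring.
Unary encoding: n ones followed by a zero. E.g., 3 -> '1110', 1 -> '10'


Encode each number as n ones followed by a terminating 0:
  10 -> 11111111110 (11 bits)
  10 -> 11111111110 (11 bits)
  11 -> 111111111110 (12 bits)
  3 -> 1110 (4 bits)
Total length = 11 + 11 + 12 + 4 = 38 bits.

Unary([10, 10, 11, 3]) = 11111111110111111111101111111111101110 (38 bits)


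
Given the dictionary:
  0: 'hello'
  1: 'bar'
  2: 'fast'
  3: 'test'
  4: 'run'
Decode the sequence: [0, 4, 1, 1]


Look up each index in the dictionary:
  0 -> 'hello'
  4 -> 'run'
  1 -> 'bar'
  1 -> 'bar'

Decoded: "hello run bar bar"


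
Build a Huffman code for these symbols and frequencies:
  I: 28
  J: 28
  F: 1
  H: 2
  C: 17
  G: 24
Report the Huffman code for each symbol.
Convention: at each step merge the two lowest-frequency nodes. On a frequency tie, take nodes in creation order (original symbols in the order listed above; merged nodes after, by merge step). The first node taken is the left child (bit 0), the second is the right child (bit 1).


Huffman tree construction:
Step 1: Merge F(1) + H(2) = 3
Step 2: Merge (F+H)(3) + C(17) = 20
Step 3: Merge ((F+H)+C)(20) + G(24) = 44
Step 4: Merge I(28) + J(28) = 56
Step 5: Merge (((F+H)+C)+G)(44) + (I+J)(56) = 100
Read each symbol's code off the tree from the root (left child = 0, right child = 1).

Codes:
  I: 10 (length 2)
  J: 11 (length 2)
  F: 0000 (length 4)
  H: 0001 (length 4)
  C: 001 (length 3)
  G: 01 (length 2)
Average code length: 223/100 = 2.2300 bits/symbol


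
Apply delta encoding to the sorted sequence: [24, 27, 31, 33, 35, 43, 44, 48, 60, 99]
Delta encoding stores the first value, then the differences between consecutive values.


First value: 24
Deltas:
  27 - 24 = 3
  31 - 27 = 4
  33 - 31 = 2
  35 - 33 = 2
  43 - 35 = 8
  44 - 43 = 1
  48 - 44 = 4
  60 - 48 = 12
  99 - 60 = 39


Delta encoded: [24, 3, 4, 2, 2, 8, 1, 4, 12, 39]


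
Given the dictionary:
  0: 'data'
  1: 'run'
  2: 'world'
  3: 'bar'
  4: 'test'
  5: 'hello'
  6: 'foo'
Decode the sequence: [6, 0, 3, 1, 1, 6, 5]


Look up each index in the dictionary:
  6 -> 'foo'
  0 -> 'data'
  3 -> 'bar'
  1 -> 'run'
  1 -> 'run'
  6 -> 'foo'
  5 -> 'hello'

Decoded: "foo data bar run run foo hello"


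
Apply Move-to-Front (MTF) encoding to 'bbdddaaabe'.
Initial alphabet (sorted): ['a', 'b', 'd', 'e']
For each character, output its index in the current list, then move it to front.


MTF encoding:
'b': index 1 in ['a', 'b', 'd', 'e'] -> ['b', 'a', 'd', 'e']
'b': index 0 in ['b', 'a', 'd', 'e'] -> ['b', 'a', 'd', 'e']
'd': index 2 in ['b', 'a', 'd', 'e'] -> ['d', 'b', 'a', 'e']
'd': index 0 in ['d', 'b', 'a', 'e'] -> ['d', 'b', 'a', 'e']
'd': index 0 in ['d', 'b', 'a', 'e'] -> ['d', 'b', 'a', 'e']
'a': index 2 in ['d', 'b', 'a', 'e'] -> ['a', 'd', 'b', 'e']
'a': index 0 in ['a', 'd', 'b', 'e'] -> ['a', 'd', 'b', 'e']
'a': index 0 in ['a', 'd', 'b', 'e'] -> ['a', 'd', 'b', 'e']
'b': index 2 in ['a', 'd', 'b', 'e'] -> ['b', 'a', 'd', 'e']
'e': index 3 in ['b', 'a', 'd', 'e'] -> ['e', 'b', 'a', 'd']


Output: [1, 0, 2, 0, 0, 2, 0, 0, 2, 3]


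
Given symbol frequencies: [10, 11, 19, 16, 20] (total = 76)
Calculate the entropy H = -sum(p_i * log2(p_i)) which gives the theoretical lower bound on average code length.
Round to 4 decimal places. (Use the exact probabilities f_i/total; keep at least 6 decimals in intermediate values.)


Per-symbol terms -p_i * log2(p_i) with p_i = f_i/76:
  p = 10/76 = 0.131579: log2(p) = -2.925999, -p*log2(p) = 0.385000
  p = 11/76 = 0.144737: log2(p) = -2.788496, -p*log2(p) = 0.403598
  p = 19/76 = 0.250000: log2(p) = -2.000000, -p*log2(p) = 0.500000
  p = 16/76 = 0.210526: log2(p) = -2.247928, -p*log2(p) = 0.473248
  p = 20/76 = 0.263158: log2(p) = -1.925999, -p*log2(p) = 0.506842
H = 0.385000 + 0.403598 + 0.500000 + 0.473248 + 0.506842 = 2.268688

H = 2.2687 bits/symbol


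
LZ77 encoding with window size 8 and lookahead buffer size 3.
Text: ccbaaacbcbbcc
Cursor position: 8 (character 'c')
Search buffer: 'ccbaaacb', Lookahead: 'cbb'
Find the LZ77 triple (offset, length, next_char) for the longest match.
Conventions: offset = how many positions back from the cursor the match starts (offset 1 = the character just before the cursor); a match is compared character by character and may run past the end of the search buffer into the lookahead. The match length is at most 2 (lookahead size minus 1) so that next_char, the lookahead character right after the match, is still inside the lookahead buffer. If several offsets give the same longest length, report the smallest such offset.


Try each offset into the search buffer:
  offset=1 (pos 7, char 'b'): match length 0
  offset=2 (pos 6, char 'c'): match length 2
  offset=3 (pos 5, char 'a'): match length 0
  offset=4 (pos 4, char 'a'): match length 0
  offset=5 (pos 3, char 'a'): match length 0
  offset=6 (pos 2, char 'b'): match length 0
  offset=7 (pos 1, char 'c'): match length 2
  offset=8 (pos 0, char 'c'): match length 1
Longest match has length 2, found at offsets 2, 7; take the smallest, offset 2.
next_char = character at position 8 + 2 = 10 -> 'b'

Best match: offset=2, length=2 (matching 'cb' starting at position 6)
LZ77 triple: (2, 2, 'b')


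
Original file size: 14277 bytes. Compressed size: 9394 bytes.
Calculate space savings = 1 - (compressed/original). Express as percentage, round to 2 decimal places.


ratio = compressed/original = 9394/14277 = 0.657981
savings = 1 - ratio = 1 - 0.657981 = 0.342019
as a percentage: 0.342019 * 100 = 34.2%

Space savings = 1 - 9394/14277 = 34.2%


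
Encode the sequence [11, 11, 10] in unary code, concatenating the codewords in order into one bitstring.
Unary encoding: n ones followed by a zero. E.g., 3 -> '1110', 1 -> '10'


Encode each number as n ones followed by a terminating 0:
  11 -> 111111111110 (12 bits)
  11 -> 111111111110 (12 bits)
  10 -> 11111111110 (11 bits)
Total length = 12 + 12 + 11 = 35 bits.

Unary([11, 11, 10]) = 11111111111011111111111011111111110 (35 bits)


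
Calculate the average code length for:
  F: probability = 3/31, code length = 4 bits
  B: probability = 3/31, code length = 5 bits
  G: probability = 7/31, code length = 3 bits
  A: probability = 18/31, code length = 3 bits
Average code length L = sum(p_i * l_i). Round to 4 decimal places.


Weighted contributions p_i * l_i:
  F: (3/31) * 4 = 12/31
  B: (3/31) * 5 = 15/31
  G: (7/31) * 3 = 21/31
  A: (18/31) * 3 = 54/31
Sum = (12 + 15 + 21 + 54)/31 = 102/31

L = 102/31 = 3.2903 bits/symbol


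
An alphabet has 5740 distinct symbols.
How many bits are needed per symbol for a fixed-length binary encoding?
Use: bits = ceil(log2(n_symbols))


log2(5740) = 12.4868
Bracket: 2^12 = 4096 < 5740 <= 2^13 = 8192
So ceil(log2(5740)) = 13

bits = ceil(log2(5740)) = ceil(12.4868) = 13 bits


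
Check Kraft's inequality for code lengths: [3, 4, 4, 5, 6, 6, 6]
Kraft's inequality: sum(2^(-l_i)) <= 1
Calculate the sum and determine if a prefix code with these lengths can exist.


Sum = 2^(-3) + 2^(-4) + 2^(-4) + 2^(-5) + 2^(-6) + 2^(-6) + 2^(-6)
    = 0.125 + 0.0625 + 0.0625 + 0.03125 + 0.015625 + 0.015625 + 0.015625
    = 21/64 = 0.328125
Since 0.328125 <= 1, Kraft's inequality IS satisfied.
A prefix code with these lengths CAN exist.

Kraft sum = 0.328125. Satisfied.


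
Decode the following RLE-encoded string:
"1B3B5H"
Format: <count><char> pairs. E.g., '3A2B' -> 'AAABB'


Expanding each <count><char> pair:
  1B -> 'B'
  3B -> 'BBB'
  5H -> 'HHHHH'

Decoded = BBBBHHHHH


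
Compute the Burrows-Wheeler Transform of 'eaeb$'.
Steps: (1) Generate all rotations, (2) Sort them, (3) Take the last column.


Rotations (sorted):
  0: $eaeb -> last char: b
  1: aeb$e -> last char: e
  2: b$eae -> last char: e
  3: eaeb$ -> last char: $
  4: eb$ea -> last char: a


BWT = bee$a


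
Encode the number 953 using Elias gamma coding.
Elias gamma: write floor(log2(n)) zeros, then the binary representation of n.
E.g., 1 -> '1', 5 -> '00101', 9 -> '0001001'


num_bits = floor(log2(953)) + 1 = 10
leading_zeros = num_bits - 1 = 9
binary(953) = 1110111001

Elias gamma(953) = '000000000' + '1110111001' = 0000000001110111001 (19 bits)


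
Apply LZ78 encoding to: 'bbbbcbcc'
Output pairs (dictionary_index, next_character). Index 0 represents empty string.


LZ78 encoding steps:
Dictionary: {0: ''}
Step 1: w='' (idx 0), next='b' -> output (0, 'b'), add 'b' as idx 1
Step 2: w='b' (idx 1), next='b' -> output (1, 'b'), add 'bb' as idx 2
Step 3: w='b' (idx 1), next='c' -> output (1, 'c'), add 'bc' as idx 3
Step 4: w='bc' (idx 3), next='c' -> output (3, 'c'), add 'bcc' as idx 4


Encoded: [(0, 'b'), (1, 'b'), (1, 'c'), (3, 'c')]


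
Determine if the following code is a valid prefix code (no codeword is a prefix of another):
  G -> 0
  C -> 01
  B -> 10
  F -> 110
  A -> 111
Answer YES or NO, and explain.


Checking each pair (does one codeword prefix another?):
  G='0' vs C='01': prefix -- VIOLATION

NO -- this is NOT a valid prefix code. G (0) is a prefix of C (01).


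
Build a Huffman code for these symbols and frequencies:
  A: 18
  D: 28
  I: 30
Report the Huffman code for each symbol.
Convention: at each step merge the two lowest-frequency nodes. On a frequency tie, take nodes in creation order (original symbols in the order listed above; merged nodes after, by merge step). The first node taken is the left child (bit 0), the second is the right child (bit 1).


Huffman tree construction:
Step 1: Merge A(18) + D(28) = 46
Step 2: Merge I(30) + (A+D)(46) = 76
Read each symbol's code off the tree from the root (left child = 0, right child = 1).

Codes:
  A: 10 (length 2)
  D: 11 (length 2)
  I: 0 (length 1)
Average code length: 122/76 = 1.6053 bits/symbol


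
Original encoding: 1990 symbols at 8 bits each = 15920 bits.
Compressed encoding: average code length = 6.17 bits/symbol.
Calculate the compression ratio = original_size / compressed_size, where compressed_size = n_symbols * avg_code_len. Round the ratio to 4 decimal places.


original_size = n_symbols * orig_bits = 1990 * 8 = 15920 bits
compressed_size = n_symbols * avg_code_len = 1990 * 6.17 = 12278.3 bits
ratio = original_size / compressed_size = 15920 / 12278.3 = 1.2966

Compression ratio = 1.2966


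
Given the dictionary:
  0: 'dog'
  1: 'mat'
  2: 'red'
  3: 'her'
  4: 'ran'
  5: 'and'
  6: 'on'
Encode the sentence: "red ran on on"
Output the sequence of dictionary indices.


Look up each word in the dictionary:
  'red' -> 2
  'ran' -> 4
  'on' -> 6
  'on' -> 6

Encoded: [2, 4, 6, 6]


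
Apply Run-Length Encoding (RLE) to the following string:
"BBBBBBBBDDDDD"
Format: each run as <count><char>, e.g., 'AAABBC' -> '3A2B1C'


Scanning runs left to right:
  i=0: run of 'B' x 8 -> '8B'
  i=8: run of 'D' x 5 -> '5D'

RLE = 8B5D


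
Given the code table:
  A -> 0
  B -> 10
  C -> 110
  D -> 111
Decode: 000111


Decoding:
0 -> A
0 -> A
0 -> A
111 -> D


Result: AAAD


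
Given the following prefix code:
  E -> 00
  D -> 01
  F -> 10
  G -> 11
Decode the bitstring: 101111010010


Decoding step by step:
Bits 10 -> F
Bits 11 -> G
Bits 11 -> G
Bits 01 -> D
Bits 00 -> E
Bits 10 -> F


Decoded message: FGGDEF


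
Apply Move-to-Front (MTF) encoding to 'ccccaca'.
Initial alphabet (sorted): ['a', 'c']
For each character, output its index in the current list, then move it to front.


MTF encoding:
'c': index 1 in ['a', 'c'] -> ['c', 'a']
'c': index 0 in ['c', 'a'] -> ['c', 'a']
'c': index 0 in ['c', 'a'] -> ['c', 'a']
'c': index 0 in ['c', 'a'] -> ['c', 'a']
'a': index 1 in ['c', 'a'] -> ['a', 'c']
'c': index 1 in ['a', 'c'] -> ['c', 'a']
'a': index 1 in ['c', 'a'] -> ['a', 'c']


Output: [1, 0, 0, 0, 1, 1, 1]


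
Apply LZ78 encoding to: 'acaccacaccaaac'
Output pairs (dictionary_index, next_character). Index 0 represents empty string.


LZ78 encoding steps:
Dictionary: {0: ''}
Step 1: w='' (idx 0), next='a' -> output (0, 'a'), add 'a' as idx 1
Step 2: w='' (idx 0), next='c' -> output (0, 'c'), add 'c' as idx 2
Step 3: w='a' (idx 1), next='c' -> output (1, 'c'), add 'ac' as idx 3
Step 4: w='c' (idx 2), next='a' -> output (2, 'a'), add 'ca' as idx 4
Step 5: w='ca' (idx 4), next='c' -> output (4, 'c'), add 'cac' as idx 5
Step 6: w='ca' (idx 4), next='a' -> output (4, 'a'), add 'caa' as idx 6
Step 7: w='ac' (idx 3), end of input -> output (3, '')


Encoded: [(0, 'a'), (0, 'c'), (1, 'c'), (2, 'a'), (4, 'c'), (4, 'a'), (3, '')]


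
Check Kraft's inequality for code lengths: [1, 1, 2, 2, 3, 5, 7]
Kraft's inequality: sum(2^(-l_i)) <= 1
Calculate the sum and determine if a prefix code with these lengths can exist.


Sum = 2^(-1) + 2^(-1) + 2^(-2) + 2^(-2) + 2^(-3) + 2^(-5) + 2^(-7)
    = 0.5 + 0.5 + 0.25 + 0.25 + 0.125 + 0.03125 + 0.0078125
    = 213/128 = 1.6640625
Since 1.6640625 > 1, Kraft's inequality is NOT satisfied.
A prefix code with these lengths CANNOT exist.

Kraft sum = 1.6640625. Not satisfied.


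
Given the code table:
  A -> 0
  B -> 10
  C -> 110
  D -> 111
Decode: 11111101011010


Decoding:
111 -> D
111 -> D
0 -> A
10 -> B
110 -> C
10 -> B


Result: DDABCB


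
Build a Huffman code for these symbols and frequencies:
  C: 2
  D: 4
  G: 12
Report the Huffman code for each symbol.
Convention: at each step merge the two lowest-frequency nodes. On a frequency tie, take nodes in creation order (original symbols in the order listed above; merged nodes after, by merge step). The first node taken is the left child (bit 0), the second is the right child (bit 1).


Huffman tree construction:
Step 1: Merge C(2) + D(4) = 6
Step 2: Merge (C+D)(6) + G(12) = 18
Read each symbol's code off the tree from the root (left child = 0, right child = 1).

Codes:
  C: 00 (length 2)
  D: 01 (length 2)
  G: 1 (length 1)
Average code length: 24/18 = 1.3333 bits/symbol


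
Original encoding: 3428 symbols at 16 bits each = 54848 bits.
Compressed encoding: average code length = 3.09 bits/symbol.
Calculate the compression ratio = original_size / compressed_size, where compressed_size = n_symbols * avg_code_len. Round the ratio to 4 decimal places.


original_size = n_symbols * orig_bits = 3428 * 16 = 54848 bits
compressed_size = n_symbols * avg_code_len = 3428 * 3.09 = 10592.52 bits
ratio = original_size / compressed_size = 54848 / 10592.52 = 5.178

Compression ratio = 5.178


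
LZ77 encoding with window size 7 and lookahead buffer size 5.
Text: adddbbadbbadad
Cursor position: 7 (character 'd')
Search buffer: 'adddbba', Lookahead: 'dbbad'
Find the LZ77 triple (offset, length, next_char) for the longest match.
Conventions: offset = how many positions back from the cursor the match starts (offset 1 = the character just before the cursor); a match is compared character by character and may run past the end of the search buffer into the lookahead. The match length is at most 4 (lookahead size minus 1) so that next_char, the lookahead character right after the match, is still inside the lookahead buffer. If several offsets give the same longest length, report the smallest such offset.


Try each offset into the search buffer:
  offset=1 (pos 6, char 'a'): match length 0
  offset=2 (pos 5, char 'b'): match length 0
  offset=3 (pos 4, char 'b'): match length 0
  offset=4 (pos 3, char 'd'): match length 4
  offset=5 (pos 2, char 'd'): match length 1
  offset=6 (pos 1, char 'd'): match length 1
  offset=7 (pos 0, char 'a'): match length 0
Longest match has length 4 at offset 4.
next_char = character at position 7 + 4 = 11 -> 'd'

Best match: offset=4, length=4 (matching 'dbba' starting at position 3)
LZ77 triple: (4, 4, 'd')


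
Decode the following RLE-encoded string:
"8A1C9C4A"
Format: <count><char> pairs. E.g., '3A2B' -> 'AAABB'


Expanding each <count><char> pair:
  8A -> 'AAAAAAAA'
  1C -> 'C'
  9C -> 'CCCCCCCCC'
  4A -> 'AAAA'

Decoded = AAAAAAAACCCCCCCCCCAAAA
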